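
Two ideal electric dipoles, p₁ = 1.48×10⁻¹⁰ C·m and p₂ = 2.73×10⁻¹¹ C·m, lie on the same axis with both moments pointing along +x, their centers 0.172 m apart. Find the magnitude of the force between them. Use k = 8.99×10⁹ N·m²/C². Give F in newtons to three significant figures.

On-axis field of dipole 1 at distance r: E = 2kp₁/r³. Force on dipole 2 is F = p₂·dE/dr (gradient along axis).
dE/dr = −6kp₁/r⁴, so |F| = 6kp₁p₂/r⁴ (attractive for aligned moments).
F = 6(8.99×10⁹)(1.48×10⁻¹⁰)(2.73×10⁻¹¹)/(0.172)⁴ = 2.490×10⁻⁷ N.

F ≈ 2.49×10⁻⁷ N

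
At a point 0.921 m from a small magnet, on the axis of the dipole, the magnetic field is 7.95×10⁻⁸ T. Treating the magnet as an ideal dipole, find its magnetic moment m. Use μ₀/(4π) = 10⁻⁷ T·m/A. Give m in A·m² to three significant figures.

On axis B = (μ₀/4π)·2m/r³, so m = Br³·4π/(μ₀·2).
m = (7.95×10⁻⁸)·(0.921)³ / (2·10⁻⁷) = 0.3105 A·m².

m ≈ 0.311 A·m²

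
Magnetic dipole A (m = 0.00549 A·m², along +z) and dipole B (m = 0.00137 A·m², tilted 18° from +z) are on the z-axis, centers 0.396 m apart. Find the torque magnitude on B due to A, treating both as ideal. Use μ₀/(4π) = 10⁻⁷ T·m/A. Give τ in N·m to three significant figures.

Dipole B is on the axis of dipole A, so B₁ there is axial: B₁ = (μ₀/4π)·2m₁/r³ along +z.
B₁ = 2(10⁻⁷)(0.00549)/(0.396)³ = 1.768×10⁻⁸ T.
τ = m₂ B₁ sinθ.
τ = (0.00137)(1.768×10⁻⁸)·sin18° = 7.485×10⁻¹² N·m.

τ ≈ 7.49×10⁻¹² N·m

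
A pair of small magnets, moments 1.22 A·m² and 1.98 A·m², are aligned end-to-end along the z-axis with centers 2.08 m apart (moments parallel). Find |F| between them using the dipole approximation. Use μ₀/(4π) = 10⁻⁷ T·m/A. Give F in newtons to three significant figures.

F ≈ 7.74×10⁻⁸ N

On-axis B of dipole 1: B = (μ₀/4π)·2m₁/r³. Force on dipole 2: F = m₂·dB/dr.
dB/dr = −(μ₀/4π)·6m₁/r⁴, so |F| = (μ₀/4π)·6m₁m₂/r⁴.
F = 6(10⁻⁷)(1.22)(1.98)/(2.08)⁴ = 7.743×10⁻⁸ N.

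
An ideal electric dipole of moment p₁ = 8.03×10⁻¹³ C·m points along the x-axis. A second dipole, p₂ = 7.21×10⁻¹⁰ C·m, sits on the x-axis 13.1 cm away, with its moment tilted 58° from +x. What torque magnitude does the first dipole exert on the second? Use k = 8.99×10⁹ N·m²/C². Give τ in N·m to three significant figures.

The second dipole sits on the axis of the first, so the field there is axial: E₁ = 2kp₁/r³ along +x.
E₁ = 2(8.99×10⁹)(8.03×10⁻¹³)/(0.131)³ = 6.422 N/C.
Torque on the second dipole: τ = p₂ E₁ sinθ.
τ = (7.21×10⁻¹⁰)(6.422)·sin58° = 3.927×10⁻⁹ N·m.

τ ≈ 3.93×10⁻⁹ N·m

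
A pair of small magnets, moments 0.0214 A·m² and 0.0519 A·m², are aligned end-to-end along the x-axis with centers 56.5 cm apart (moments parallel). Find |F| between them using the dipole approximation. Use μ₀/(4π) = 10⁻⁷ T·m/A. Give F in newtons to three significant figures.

F ≈ 6.54×10⁻⁹ N

On-axis B of dipole 1: B = (μ₀/4π)·2m₁/r³. Force on dipole 2: F = m₂·dB/dr.
dB/dr = −(μ₀/4π)·6m₁/r⁴, so |F| = (μ₀/4π)·6m₁m₂/r⁴.
F = 6(10⁻⁷)(0.0214)(0.0519)/(0.565)⁴ = 6.539×10⁻⁹ N.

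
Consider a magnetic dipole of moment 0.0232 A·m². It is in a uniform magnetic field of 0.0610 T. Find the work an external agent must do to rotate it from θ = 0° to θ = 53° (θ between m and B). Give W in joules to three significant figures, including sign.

W_ext = ΔU = −mB cosθ₂ + mB cosθ₁ = mB(cosθ₁ − cosθ₂).
W = (0.0232)(0.0610)·(cos0° − cos53°) = (0.001415)·(+0.3982) = 5.635×10⁻⁴ J.

W ≈ 5.64×10⁻⁴ J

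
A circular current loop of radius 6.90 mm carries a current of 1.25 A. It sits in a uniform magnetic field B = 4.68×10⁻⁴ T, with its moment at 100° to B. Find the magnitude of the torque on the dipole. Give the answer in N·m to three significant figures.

Magnetic moment m = IA = Iπa² = (1.25)·π·(0.00690)² = 1.87×10⁻⁴ A·m².
Torque on a magnetic dipole: τ = mB sinθ.
τ = (1.87×10⁻⁴)(4.68×10⁻⁴)·sin100° = 8.619×10⁻⁸ N·m.

τ ≈ 8.62×10⁻⁸ N·m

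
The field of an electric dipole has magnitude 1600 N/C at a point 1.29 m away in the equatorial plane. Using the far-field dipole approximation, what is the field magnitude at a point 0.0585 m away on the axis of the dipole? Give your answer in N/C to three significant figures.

E ≈ 3.43×10⁷ N/C

Dipole fields scale as 1/r³ in the far field.
The axial field is twice the equatorial field at the same r, so the geometry factor is 2/1.
E₂ = E₁ · (2/1) · (r₁/r₂)³ = 1600 · 2 · (1.29/0.0585)³.
(r₁/r₂)³ = (22.05)³ = 1.072e+04.
E₂ ≈ 3.431×10⁷ N/C.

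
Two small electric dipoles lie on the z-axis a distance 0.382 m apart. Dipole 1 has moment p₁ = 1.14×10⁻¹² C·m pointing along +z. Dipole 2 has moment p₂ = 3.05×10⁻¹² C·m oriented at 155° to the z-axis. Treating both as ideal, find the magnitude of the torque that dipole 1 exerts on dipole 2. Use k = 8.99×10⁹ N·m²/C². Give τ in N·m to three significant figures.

τ ≈ 4.74×10⁻¹³ N·m

The second dipole sits on the axis of the first, so the field there is axial: E₁ = 2kp₁/r³ along +z.
E₁ = 2(8.99×10⁹)(1.14×10⁻¹²)/(0.382)³ = 0.3677 N/C.
Torque on the second dipole: τ = p₂ E₁ sinθ.
τ = (3.05×10⁻¹²)(0.3677)·sin155° = 4.740×10⁻¹³ N·m.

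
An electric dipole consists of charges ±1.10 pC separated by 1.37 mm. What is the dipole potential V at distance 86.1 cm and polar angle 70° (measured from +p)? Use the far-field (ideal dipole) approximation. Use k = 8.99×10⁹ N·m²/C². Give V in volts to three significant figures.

Dipole moment p = qd = (1.10×10⁻¹² C)(0.00137 m) = 1.507×10⁻¹⁵ C·m.
The dipole potential is V = kp cosθ / r².
V = (8.99×10⁹)(1.507×10⁻¹⁵)·cos70° / (0.861)² = 6.251×10⁻⁶ V.

V ≈ 6.25×10⁻⁶ V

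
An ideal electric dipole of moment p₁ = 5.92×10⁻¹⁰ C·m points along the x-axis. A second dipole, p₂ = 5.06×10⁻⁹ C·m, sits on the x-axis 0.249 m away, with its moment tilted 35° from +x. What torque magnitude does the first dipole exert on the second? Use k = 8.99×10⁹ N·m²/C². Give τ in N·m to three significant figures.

τ ≈ 2.00×10⁻⁶ N·m

The second dipole sits on the axis of the first, so the field there is axial: E₁ = 2kp₁/r³ along +x.
E₁ = 2(8.99×10⁹)(5.92×10⁻¹⁰)/(0.249)³ = 689.5 N/C.
Torque on the second dipole: τ = p₂ E₁ sinθ.
τ = (5.06×10⁻⁹)(689.5)·sin35° = 2.001×10⁻⁶ N·m.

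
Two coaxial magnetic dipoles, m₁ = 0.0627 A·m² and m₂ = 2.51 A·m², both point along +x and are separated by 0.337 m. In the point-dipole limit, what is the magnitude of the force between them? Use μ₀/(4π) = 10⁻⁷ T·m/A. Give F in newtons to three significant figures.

On-axis B of dipole 1: B = (μ₀/4π)·2m₁/r³. Force on dipole 2: F = m₂·dB/dr.
dB/dr = −(μ₀/4π)·6m₁/r⁴, so |F| = (μ₀/4π)·6m₁m₂/r⁴.
F = 6(10⁻⁷)(0.0627)(2.51)/(0.337)⁴ = 7.321×10⁻⁶ N.

F ≈ 7.32×10⁻⁶ N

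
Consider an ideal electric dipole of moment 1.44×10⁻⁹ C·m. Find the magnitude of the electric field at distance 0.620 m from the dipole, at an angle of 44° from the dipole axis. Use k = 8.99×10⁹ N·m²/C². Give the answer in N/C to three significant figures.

At angle θ the dipole field magnitude is E = (kp/r³)·√(1 + 3cos²θ).
kp/r³ = (8.99×10⁹)(1.44×10⁻⁹) / (0.620)³ = 54.32 N/C.
√(1 + 3cos²44°) = √(1 + 3·0.5174) = √2.5523 ≈ 1.5976.
E ≈ 54.32 × 1.598 = 86.78 N/C.

E ≈ 86.8 N/C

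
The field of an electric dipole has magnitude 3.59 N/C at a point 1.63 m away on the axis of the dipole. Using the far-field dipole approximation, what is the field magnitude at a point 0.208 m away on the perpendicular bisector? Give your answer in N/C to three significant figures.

E ≈ 864 N/C

Dipole fields scale as 1/r³ in the far field.
The axial field is twice the equatorial field at the same r, so the geometry factor is 1/2.
E₂ = E₁ · (1/2) · (r₁/r₂)³ = 3.59 · 0.5 · (1.63/0.208)³.
(r₁/r₂)³ = (7.837)³ = 481.3.
E₂ ≈ 863.8 N/C.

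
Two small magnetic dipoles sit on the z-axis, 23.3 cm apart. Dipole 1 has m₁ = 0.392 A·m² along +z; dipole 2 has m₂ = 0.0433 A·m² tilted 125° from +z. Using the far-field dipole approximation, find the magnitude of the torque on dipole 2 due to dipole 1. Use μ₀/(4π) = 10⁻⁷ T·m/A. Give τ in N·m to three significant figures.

Dipole B is on the axis of dipole A, so B₁ there is axial: B₁ = (μ₀/4π)·2m₁/r³ along +z.
B₁ = 2(10⁻⁷)(0.392)/(0.233)³ = 6.198×10⁻⁶ T.
τ = m₂ B₁ sinθ.
τ = (0.0433)(6.198×10⁻⁶)·sin125° = 2.198×10⁻⁷ N·m.

τ ≈ 2.20×10⁻⁷ N·m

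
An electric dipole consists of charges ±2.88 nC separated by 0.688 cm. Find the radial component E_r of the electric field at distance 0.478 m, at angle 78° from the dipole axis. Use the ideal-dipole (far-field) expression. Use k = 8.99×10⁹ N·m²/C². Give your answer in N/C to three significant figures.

E_r ≈ 0.678 N/C

Dipole moment p = qd = (2.88×10⁻⁹ C)(0.00688 m) = 1.981×10⁻¹¹ C·m.
For a dipole, E_r = (2kp cosθ)/r³.
kp/r³ = (8.99×10⁹)(1.981×10⁻¹¹)/(0.478)³ = 1.631 N/C.
E_r = 2·1.631·cos78° = 0.6781 N/C.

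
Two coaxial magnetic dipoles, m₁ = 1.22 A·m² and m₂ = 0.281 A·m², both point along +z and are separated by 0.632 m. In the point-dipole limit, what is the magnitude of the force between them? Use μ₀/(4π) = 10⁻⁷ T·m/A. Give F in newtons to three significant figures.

On-axis B of dipole 1: B = (μ₀/4π)·2m₁/r³. Force on dipole 2: F = m₂·dB/dr.
dB/dr = −(μ₀/4π)·6m₁/r⁴, so |F| = (μ₀/4π)·6m₁m₂/r⁴.
F = 6(10⁻⁷)(1.22)(0.281)/(0.632)⁴ = 1.289×10⁻⁶ N.

F ≈ 1.29×10⁻⁶ N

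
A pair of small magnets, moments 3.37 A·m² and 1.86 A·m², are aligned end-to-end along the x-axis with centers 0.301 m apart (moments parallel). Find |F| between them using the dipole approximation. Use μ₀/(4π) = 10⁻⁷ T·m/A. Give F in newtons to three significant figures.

F ≈ 4.58×10⁻⁴ N

On-axis B of dipole 1: B = (μ₀/4π)·2m₁/r³. Force on dipole 2: F = m₂·dB/dr.
dB/dr = −(μ₀/4π)·6m₁/r⁴, so |F| = (μ₀/4π)·6m₁m₂/r⁴.
F = 6(10⁻⁷)(3.37)(1.86)/(0.301)⁴ = 4.582×10⁻⁴ N.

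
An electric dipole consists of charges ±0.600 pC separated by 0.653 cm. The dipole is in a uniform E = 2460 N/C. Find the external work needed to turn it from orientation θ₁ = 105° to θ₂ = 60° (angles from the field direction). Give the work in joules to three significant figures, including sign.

W ≈ -7.31×10⁻¹² J

Dipole moment p = qd = (6.00×10⁻¹³ C)(0.00653 m) = 3.918×10⁻¹⁵ C·m.
W_ext = ΔU = U(θ₂) − U(θ₁) = −pE cosθ₂ − (−pE cosθ₁) = pE(cosθ₁ − cosθ₂).
W = (3.918×10⁻¹⁵)(2460)·(cos105° − cos60°) = (9.638×10⁻¹²)·(-0.7588) = -7.314×10⁻¹² J.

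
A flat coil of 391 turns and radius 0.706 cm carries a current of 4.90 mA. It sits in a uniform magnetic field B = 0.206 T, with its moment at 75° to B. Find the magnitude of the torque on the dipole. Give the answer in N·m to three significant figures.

τ ≈ 5.97×10⁻⁵ N·m

m = NIA = NIπa² = 391·(0.00490)·π·(0.00706)² = 3.00×10⁻⁴ A·m².
Torque on a magnetic dipole: τ = mB sinθ.
τ = (3.00×10⁻⁴)(0.206)·sin75° = 5.969×10⁻⁵ N·m.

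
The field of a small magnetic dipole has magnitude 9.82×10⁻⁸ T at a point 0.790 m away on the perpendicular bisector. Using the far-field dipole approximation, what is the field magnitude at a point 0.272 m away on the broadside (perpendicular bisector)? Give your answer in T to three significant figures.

Dipole fields scale as 1/r³ in the far field; the geometry is the same at both points.
B₂ = B₁ · (r₁/r₂)³ = 9.82×10⁻⁸ · (0.790/0.272)³.
(r₁/r₂)³ = (2.904)³ = 24.5.
B₂ ≈ 2.406×10⁻⁶ T.

B ≈ 2.41×10⁻⁶ T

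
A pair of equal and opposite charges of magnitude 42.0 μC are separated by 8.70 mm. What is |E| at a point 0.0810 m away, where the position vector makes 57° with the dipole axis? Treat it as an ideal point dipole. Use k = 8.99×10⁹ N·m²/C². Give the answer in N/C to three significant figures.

E ≈ 8.50×10⁶ N/C

Dipole moment p = qd = (4.20×10⁻⁵ C)(0.00870 m) = 3.654×10⁻⁷ C·m.
At angle θ the dipole field magnitude is E = (kp/r³)·√(1 + 3cos²θ).
kp/r³ = (8.99×10⁹)(3.654×10⁻⁷) / (0.0810)³ = 6.181×10⁶ N/C.
√(1 + 3cos²57°) = √(1 + 3·0.2966) = √1.8899 ≈ 1.3747.
E ≈ 6.181×10⁶ × 1.375 = 8.498×10⁶ N/C.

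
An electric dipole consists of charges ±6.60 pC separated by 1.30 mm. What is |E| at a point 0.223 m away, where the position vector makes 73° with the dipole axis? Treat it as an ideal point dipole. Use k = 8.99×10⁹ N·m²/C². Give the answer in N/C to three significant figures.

Dipole moment p = qd = (6.60×10⁻¹² C)(0.00130 m) = 8.58×10⁻¹⁵ C·m.
At angle θ the dipole field magnitude is E = (kp/r³)·√(1 + 3cos²θ).
kp/r³ = (8.99×10⁹)(8.58×10⁻¹⁵) / (0.223)³ = 0.006956 N/C.
√(1 + 3cos²73°) = √(1 + 3·0.0855) = √1.2564 ≈ 1.1209.
E ≈ 0.006956 × 1.121 = 0.007797 N/C.

E ≈ 0.00780 N/C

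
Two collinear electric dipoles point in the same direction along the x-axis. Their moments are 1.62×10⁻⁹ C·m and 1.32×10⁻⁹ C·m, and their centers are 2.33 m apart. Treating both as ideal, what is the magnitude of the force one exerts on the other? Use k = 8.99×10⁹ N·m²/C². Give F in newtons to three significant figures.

On-axis field of dipole 1 at distance r: E = 2kp₁/r³. Force on dipole 2 is F = p₂·dE/dr (gradient along axis).
dE/dr = −6kp₁/r⁴, so |F| = 6kp₁p₂/r⁴ (attractive for aligned moments).
F = 6(8.99×10⁹)(1.62×10⁻⁹)(1.32×10⁻⁹)/(2.33)⁴ = 3.914×10⁻⁹ N.

F ≈ 3.91×10⁻⁹ N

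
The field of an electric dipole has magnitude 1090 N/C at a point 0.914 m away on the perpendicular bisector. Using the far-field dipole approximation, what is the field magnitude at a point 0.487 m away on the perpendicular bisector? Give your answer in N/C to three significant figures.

Dipole fields scale as 1/r³ in the far field; the geometry is the same at both points.
E₂ = E₁ · (r₁/r₂)³ = 1090 · (0.914/0.487)³.
(r₁/r₂)³ = (1.877)³ = 6.611.
E₂ ≈ 7206 N/C.

E ≈ 7210 N/C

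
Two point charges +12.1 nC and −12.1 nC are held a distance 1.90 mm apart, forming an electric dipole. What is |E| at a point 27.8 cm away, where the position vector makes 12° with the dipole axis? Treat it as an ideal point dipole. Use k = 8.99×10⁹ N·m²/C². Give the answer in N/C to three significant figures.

E ≈ 18.9 N/C

Dipole moment p = qd = (1.21×10⁻⁸ C)(0.00190 m) = 2.299×10⁻¹¹ C·m.
At angle θ the dipole field magnitude is E = (kp/r³)·√(1 + 3cos²θ).
kp/r³ = (8.99×10⁹)(2.299×10⁻¹¹) / (0.278)³ = 9.620 N/C.
√(1 + 3cos²12°) = √(1 + 3·0.9568) = √3.8703 ≈ 1.9673.
E ≈ 9.620 × 1.967 = 18.93 N/C.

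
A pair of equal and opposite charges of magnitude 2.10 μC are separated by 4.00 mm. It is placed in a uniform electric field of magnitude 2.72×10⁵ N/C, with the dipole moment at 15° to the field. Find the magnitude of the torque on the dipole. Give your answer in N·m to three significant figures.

Dipole moment p = qd = (2.10×10⁻⁶ C)(0.00400 m) = 8.40×10⁻⁹ C·m.
Torque on an electric dipole: τ = pE sinθ.
τ = (8.40×10⁻⁹)(2.72×10⁵)·sin15° = 5.913×10⁻⁴ N·m.

τ ≈ 5.91×10⁻⁴ N·m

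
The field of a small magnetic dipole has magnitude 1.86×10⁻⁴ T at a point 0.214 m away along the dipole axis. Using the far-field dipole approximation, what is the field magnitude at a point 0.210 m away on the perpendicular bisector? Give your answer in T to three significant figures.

B ≈ 9.84×10⁻⁵ T

Dipole fields scale as 1/r³ in the far field.
The axial field is twice the equatorial field at the same r, so the geometry factor is 1/2.
B₂ = B₁ · (1/2) · (r₁/r₂)³ = 1.86×10⁻⁴ · 0.5 · (0.214/0.210)³.
(r₁/r₂)³ = (1.019)³ = 1.058.
B₂ ≈ 9.842×10⁻⁵ T.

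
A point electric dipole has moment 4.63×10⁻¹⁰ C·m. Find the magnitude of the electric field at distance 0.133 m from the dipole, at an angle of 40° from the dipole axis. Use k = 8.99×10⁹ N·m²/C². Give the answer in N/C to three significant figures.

E ≈ 2940 N/C

At angle θ the dipole field magnitude is E = (kp/r³)·√(1 + 3cos²θ).
kp/r³ = (8.99×10⁹)(4.63×10⁻¹⁰) / (0.133)³ = 1769 N/C.
√(1 + 3cos²40°) = √(1 + 3·0.5868) = √2.7605 ≈ 1.6615.
E ≈ 1769 × 1.661 = 2940 N/C.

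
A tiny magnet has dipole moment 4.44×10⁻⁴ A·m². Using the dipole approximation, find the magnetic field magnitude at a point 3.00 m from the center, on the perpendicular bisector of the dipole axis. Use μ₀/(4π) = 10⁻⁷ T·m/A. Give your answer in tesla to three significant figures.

B ≈ 1.64×10⁻¹² T

In the equatorial plane B = (μ₀/4π)·m/r³ (half the axial value).
B = (10⁻⁷)·(4.44×10⁻⁴) / (3.00)³ = 1.644×10⁻¹² T.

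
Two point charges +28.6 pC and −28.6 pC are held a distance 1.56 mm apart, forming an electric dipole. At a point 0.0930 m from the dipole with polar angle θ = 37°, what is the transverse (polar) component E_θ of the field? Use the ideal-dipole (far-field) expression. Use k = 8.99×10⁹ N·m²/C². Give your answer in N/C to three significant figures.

E_θ ≈ 0.300 N/C

Dipole moment p = qd = (2.86×10⁻¹¹ C)(0.00156 m) = 4.462×10⁻¹⁴ C·m.
For a dipole, E_θ = (kp sinθ)/r³.
kp/r³ = (8.99×10⁹)(4.462×10⁻¹⁴)/(0.0930)³ = 0.4987 N/C.
E_θ = 0.4987·sin37° = 0.3001 N/C.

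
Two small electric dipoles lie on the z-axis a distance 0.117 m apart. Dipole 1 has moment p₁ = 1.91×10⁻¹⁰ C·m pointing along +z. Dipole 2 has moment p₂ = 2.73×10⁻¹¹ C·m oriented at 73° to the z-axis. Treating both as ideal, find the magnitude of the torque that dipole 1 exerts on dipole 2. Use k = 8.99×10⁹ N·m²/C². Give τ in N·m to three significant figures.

The second dipole sits on the axis of the first, so the field there is axial: E₁ = 2kp₁/r³ along +z.
E₁ = 2(8.99×10⁹)(1.91×10⁻¹⁰)/(0.117)³ = 2144 N/C.
Torque on the second dipole: τ = p₂ E₁ sinθ.
τ = (2.73×10⁻¹¹)(2144)·sin73° = 5.598×10⁻⁸ N·m.

τ ≈ 5.60×10⁻⁸ N·m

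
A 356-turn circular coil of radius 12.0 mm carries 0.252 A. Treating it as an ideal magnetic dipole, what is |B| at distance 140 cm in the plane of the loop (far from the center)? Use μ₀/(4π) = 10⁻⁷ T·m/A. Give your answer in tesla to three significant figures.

m = NIA = NIπa² = 356·(0.252)·π·(0.0120)² = 0.04058 A·m².
In the equatorial plane B = (μ₀/4π)·m/r³ (half the axial value).
B = (10⁻⁷)·(0.04058) / (1.40)³ = 1.479×10⁻⁹ T.

B ≈ 1.48×10⁻⁹ T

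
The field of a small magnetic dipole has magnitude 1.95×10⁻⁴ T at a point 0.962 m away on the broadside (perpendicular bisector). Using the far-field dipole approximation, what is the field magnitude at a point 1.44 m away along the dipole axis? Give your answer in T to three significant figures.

B ≈ 1.16×10⁻⁴ T

Dipole fields scale as 1/r³ in the far field.
The axial field is twice the equatorial field at the same r, so the geometry factor is 2/1.
B₂ = B₁ · (2/1) · (r₁/r₂)³ = 1.95×10⁻⁴ · 2 · (0.962/1.44)³.
(r₁/r₂)³ = (0.6681)³ = 0.2982.
B₂ ≈ 1.163×10⁻⁴ T.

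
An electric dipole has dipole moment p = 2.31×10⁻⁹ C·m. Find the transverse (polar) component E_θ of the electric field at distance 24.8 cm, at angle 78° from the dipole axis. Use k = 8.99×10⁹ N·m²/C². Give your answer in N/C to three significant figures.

E_θ ≈ 1330 N/C

For a dipole, E_θ = (kp sinθ)/r³.
kp/r³ = (8.99×10⁹)(2.31×10⁻⁹)/(0.248)³ = 1361 N/C.
E_θ = 1361·sin78° = 1332 N/C.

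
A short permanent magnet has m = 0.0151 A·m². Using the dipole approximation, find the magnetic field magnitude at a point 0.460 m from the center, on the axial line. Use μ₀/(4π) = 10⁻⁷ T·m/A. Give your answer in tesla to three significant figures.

B ≈ 3.10×10⁻⁸ T

On axis B = (μ₀/4π)·2m/r³.
B = 2·(10⁻⁷)·(0.0151) / (0.460)³ = 3.103×10⁻⁸ T.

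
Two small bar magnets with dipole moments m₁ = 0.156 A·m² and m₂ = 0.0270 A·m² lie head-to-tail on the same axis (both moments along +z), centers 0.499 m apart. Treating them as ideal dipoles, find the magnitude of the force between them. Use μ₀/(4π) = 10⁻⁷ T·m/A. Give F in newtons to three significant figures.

On-axis B of dipole 1: B = (μ₀/4π)·2m₁/r³. Force on dipole 2: F = m₂·dB/dr.
dB/dr = −(μ₀/4π)·6m₁/r⁴, so |F| = (μ₀/4π)·6m₁m₂/r⁴.
F = 6(10⁻⁷)(0.156)(0.0270)/(0.499)⁴ = 4.076×10⁻⁸ N.

F ≈ 4.08×10⁻⁸ N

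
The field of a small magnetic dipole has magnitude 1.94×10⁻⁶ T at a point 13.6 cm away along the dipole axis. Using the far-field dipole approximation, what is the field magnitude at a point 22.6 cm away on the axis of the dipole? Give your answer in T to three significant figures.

Dipole fields scale as 1/r³ in the far field; the geometry is the same at both points.
B₂ = B₁ · (r₁/r₂)³ = 1.94×10⁻⁶ · (13.6/22.6)³.
(r₁/r₂)³ = (0.6018)³ = 0.2179.
B₂ ≈ 4.228×10⁻⁷ T.

B ≈ 4.23×10⁻⁷ T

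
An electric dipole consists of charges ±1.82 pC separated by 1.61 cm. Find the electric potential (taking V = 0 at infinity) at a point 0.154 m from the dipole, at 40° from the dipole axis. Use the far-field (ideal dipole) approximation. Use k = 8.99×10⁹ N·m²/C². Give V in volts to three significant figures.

V ≈ 0.00851 V

Dipole moment p = qd = (1.82×10⁻¹² C)(0.0161 m) = 2.93×10⁻¹⁴ C·m.
The dipole potential is V = kp cosθ / r².
V = (8.99×10⁹)(2.93×10⁻¹⁴)·cos40° / (0.154)² = 0.008508 V.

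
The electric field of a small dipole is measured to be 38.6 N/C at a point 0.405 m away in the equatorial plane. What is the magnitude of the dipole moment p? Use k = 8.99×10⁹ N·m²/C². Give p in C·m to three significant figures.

p ≈ 2.85×10⁻¹⁰ C·m

In the equatorial plane E = kp/r³, so p = Er³/(k).
p = (38.6)·(0.405)³ / (8.99×10⁹) = 2.852×10⁻¹⁰ C·m.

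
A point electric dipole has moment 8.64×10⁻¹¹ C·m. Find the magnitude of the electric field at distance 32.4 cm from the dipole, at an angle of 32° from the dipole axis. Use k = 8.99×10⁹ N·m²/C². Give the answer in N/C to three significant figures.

At angle θ the dipole field magnitude is E = (kp/r³)·√(1 + 3cos²θ).
kp/r³ = (8.99×10⁹)(8.64×10⁻¹¹) / (0.324)³ = 22.84 N/C.
√(1 + 3cos²32°) = √(1 + 3·0.7192) = √3.1576 ≈ 1.7770.
E ≈ 22.84 × 1.777 = 40.58 N/C.

E ≈ 40.6 N/C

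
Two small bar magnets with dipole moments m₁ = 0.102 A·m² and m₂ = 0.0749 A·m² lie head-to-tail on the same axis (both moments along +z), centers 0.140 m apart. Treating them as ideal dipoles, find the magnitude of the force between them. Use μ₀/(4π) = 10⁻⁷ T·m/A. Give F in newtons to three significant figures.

On-axis B of dipole 1: B = (μ₀/4π)·2m₁/r³. Force on dipole 2: F = m₂·dB/dr.
dB/dr = −(μ₀/4π)·6m₁/r⁴, so |F| = (μ₀/4π)·6m₁m₂/r⁴.
F = 6(10⁻⁷)(0.102)(0.0749)/(0.140)⁴ = 1.193×10⁻⁵ N.

F ≈ 1.19×10⁻⁵ N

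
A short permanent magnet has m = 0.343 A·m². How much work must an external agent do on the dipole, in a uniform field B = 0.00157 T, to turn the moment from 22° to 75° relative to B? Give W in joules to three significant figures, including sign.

W ≈ 3.60×10⁻⁴ J

W_ext = ΔU = −mB cosθ₂ + mB cosθ₁ = mB(cosθ₁ − cosθ₂).
W = (0.343)(0.00157)·(cos22° − cos75°) = (5.385×10⁻⁴)·(+0.6684) = 3.599×10⁻⁴ J.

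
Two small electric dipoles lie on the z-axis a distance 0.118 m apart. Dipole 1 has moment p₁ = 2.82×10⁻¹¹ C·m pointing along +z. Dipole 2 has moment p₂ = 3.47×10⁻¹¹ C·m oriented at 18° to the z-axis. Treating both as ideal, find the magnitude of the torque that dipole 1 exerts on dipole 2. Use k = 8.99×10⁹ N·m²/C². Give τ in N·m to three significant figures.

τ ≈ 3.31×10⁻⁹ N·m

The second dipole sits on the axis of the first, so the field there is axial: E₁ = 2kp₁/r³ along +z.
E₁ = 2(8.99×10⁹)(2.82×10⁻¹¹)/(0.118)³ = 308.6 N/C.
Torque on the second dipole: τ = p₂ E₁ sinθ.
τ = (3.47×10⁻¹¹)(308.6)·sin18° = 3.309×10⁻⁹ N·m.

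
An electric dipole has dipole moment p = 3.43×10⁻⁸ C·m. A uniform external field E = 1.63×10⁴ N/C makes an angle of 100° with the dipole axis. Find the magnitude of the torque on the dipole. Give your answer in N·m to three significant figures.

Torque on an electric dipole: τ = pE sinθ.
τ = (3.43×10⁻⁸)(1.63×10⁴)·sin100° = 5.506×10⁻⁴ N·m.

τ ≈ 5.51×10⁻⁴ N·m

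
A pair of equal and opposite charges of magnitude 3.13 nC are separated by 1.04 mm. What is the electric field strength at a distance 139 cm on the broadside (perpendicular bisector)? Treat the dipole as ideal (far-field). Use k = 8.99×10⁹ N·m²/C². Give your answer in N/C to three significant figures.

E ≈ 0.0109 N/C

Dipole moment p = qd = (3.13×10⁻⁹ C)(0.00104 m) = 3.255×10⁻¹² C·m.
In the equatorial plane E = kp/r³.
E = (8.99×10⁹)(3.255×10⁻¹²) / (1.39)³ = 0.01090 N/C.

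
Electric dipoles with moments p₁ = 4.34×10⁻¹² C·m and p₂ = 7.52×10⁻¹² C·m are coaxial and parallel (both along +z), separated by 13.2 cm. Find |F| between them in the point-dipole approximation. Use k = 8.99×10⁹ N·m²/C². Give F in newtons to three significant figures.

F ≈ 5.80×10⁻⁹ N

On-axis field of dipole 1 at distance r: E = 2kp₁/r³. Force on dipole 2 is F = p₂·dE/dr (gradient along axis).
dE/dr = −6kp₁/r⁴, so |F| = 6kp₁p₂/r⁴ (attractive for aligned moments).
F = 6(8.99×10⁹)(4.34×10⁻¹²)(7.52×10⁻¹²)/(0.132)⁴ = 5.799×10⁻⁹ N.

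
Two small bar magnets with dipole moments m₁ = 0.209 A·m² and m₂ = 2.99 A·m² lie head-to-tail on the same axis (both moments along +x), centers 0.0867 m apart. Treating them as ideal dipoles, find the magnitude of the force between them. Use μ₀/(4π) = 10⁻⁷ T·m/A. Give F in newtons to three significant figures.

On-axis B of dipole 1: B = (μ₀/4π)·2m₁/r³. Force on dipole 2: F = m₂·dB/dr.
dB/dr = −(μ₀/4π)·6m₁/r⁴, so |F| = (μ₀/4π)·6m₁m₂/r⁴.
F = 6(10⁻⁷)(0.209)(2.99)/(0.0867)⁴ = 0.006636 N.

F ≈ 0.00664 N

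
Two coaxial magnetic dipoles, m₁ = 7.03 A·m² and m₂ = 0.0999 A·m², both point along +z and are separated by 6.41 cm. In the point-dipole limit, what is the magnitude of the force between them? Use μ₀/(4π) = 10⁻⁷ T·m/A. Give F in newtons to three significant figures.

On-axis B of dipole 1: B = (μ₀/4π)·2m₁/r³. Force on dipole 2: F = m₂·dB/dr.
dB/dr = −(μ₀/4π)·6m₁/r⁴, so |F| = (μ₀/4π)·6m₁m₂/r⁴.
F = 6(10⁻⁷)(7.03)(0.0999)/(0.0641)⁴ = 0.02496 N.

F ≈ 0.0250 N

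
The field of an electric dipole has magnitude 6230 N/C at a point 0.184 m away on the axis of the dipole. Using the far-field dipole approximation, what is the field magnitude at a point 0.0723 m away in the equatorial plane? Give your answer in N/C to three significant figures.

E ≈ 5.13×10⁴ N/C

Dipole fields scale as 1/r³ in the far field.
The axial field is twice the equatorial field at the same r, so the geometry factor is 1/2.
E₂ = E₁ · (1/2) · (r₁/r₂)³ = 6230 · 0.5 · (0.184/0.0723)³.
(r₁/r₂)³ = (2.545)³ = 16.48.
E₂ ≈ 5.134×10⁴ N/C.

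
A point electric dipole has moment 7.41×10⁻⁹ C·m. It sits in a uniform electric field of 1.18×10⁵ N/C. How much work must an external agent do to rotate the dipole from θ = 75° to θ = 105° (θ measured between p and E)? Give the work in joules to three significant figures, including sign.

W ≈ 4.53×10⁻⁴ J

W_ext = ΔU = U(θ₂) − U(θ₁) = −pE cosθ₂ − (−pE cosθ₁) = pE(cosθ₁ − cosθ₂).
W = (7.41×10⁻⁹)(1.18×10⁵)·(cos75° − cos105°) = (8.744×10⁻⁴)·(+0.5176) = 4.526×10⁻⁴ J.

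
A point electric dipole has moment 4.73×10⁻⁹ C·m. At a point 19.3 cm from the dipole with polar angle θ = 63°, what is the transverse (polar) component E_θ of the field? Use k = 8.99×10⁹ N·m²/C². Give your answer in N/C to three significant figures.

For a dipole, E_θ = (kp sinθ)/r³.
kp/r³ = (8.99×10⁹)(4.73×10⁻⁹)/(0.193)³ = 5915 N/C.
E_θ = 5915·sin63° = 5270 N/C.

E_θ ≈ 5270 N/C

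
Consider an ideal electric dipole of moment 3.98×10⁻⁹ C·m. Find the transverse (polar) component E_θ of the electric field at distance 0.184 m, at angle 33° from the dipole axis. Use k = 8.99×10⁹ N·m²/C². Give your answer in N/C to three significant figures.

E_θ ≈ 3130 N/C

For a dipole, E_θ = (kp sinθ)/r³.
kp/r³ = (8.99×10⁹)(3.98×10⁻⁹)/(0.184)³ = 5744 N/C.
E_θ = 5744·sin33° = 3128 N/C.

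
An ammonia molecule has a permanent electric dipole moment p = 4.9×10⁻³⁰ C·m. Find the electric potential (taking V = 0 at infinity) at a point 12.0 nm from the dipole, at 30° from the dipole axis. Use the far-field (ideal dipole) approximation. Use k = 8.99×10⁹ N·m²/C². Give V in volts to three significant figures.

V ≈ 2.65×10⁻⁴ V

The dipole potential is V = kp cosθ / r².
V = (8.99×10⁹)(4.90×10⁻³⁰)·cos30° / (1.20×10⁻⁸)² = 2.649×10⁻⁴ V.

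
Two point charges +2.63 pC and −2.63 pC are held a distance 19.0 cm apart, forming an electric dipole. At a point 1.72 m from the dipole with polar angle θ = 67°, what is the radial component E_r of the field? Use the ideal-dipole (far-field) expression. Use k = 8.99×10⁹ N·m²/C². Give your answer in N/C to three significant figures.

E_r ≈ 6.90×10⁻⁴ N/C

Dipole moment p = qd = (2.63×10⁻¹² C)(0.190 m) = 4.997×10⁻¹³ C·m.
For a dipole, E_r = (2kp cosθ)/r³.
kp/r³ = (8.99×10⁹)(4.997×10⁻¹³)/(1.72)³ = 8.828×10⁻⁴ N/C.
E_r = 2·8.828×10⁻⁴·cos67° = 6.899×10⁻⁴ N/C.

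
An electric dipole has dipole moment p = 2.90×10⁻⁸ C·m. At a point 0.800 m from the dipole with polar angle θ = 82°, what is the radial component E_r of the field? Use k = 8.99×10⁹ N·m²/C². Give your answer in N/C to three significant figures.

For a dipole, E_r = (2kp cosθ)/r³.
kp/r³ = (8.99×10⁹)(2.90×10⁻⁸)/(0.800)³ = 509.2 N/C.
E_r = 2·509.2·cos82° = 141.7 N/C.

E_r ≈ 142 N/C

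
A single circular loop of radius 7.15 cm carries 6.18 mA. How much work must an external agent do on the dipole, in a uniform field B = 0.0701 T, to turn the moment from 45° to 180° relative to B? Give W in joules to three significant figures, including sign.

W ≈ 1.19×10⁻⁵ J

Magnetic moment m = IA = Iπa² = (0.00618)·π·(0.0715)² = 9.925×10⁻⁵ A·m².
W_ext = ΔU = −mB cosθ₂ + mB cosθ₁ = mB(cosθ₁ − cosθ₂).
W = (9.925×10⁻⁵)(0.0701)·(cos45° − cos180°) = (6.957×10⁻⁶)·(+1.7071) = 1.188×10⁻⁵ J.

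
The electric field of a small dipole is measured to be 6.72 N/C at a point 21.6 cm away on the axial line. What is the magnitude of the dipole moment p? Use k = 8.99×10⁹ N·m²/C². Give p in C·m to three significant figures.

On axis E = 2kp/r³, so p = Er³/(2k).
p = (6.72)·(0.216)³ / (2·8.99×10⁹) = 3.767×10⁻¹² C·m.

p ≈ 3.77×10⁻¹² C·m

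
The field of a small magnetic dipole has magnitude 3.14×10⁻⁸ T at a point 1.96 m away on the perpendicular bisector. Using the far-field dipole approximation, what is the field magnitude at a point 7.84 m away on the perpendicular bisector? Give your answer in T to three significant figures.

B ≈ 4.91×10⁻¹⁰ T

Dipole fields scale as 1/r³ in the far field; the geometry is the same at both points.
B₂ = B₁ · (r₁/r₂)³ = 3.14×10⁻⁸ · (1.96/7.84)³.
(r₁/r₂)³ = (0.25)³ = 0.01562.
B₂ ≈ 4.906×10⁻¹⁰ T.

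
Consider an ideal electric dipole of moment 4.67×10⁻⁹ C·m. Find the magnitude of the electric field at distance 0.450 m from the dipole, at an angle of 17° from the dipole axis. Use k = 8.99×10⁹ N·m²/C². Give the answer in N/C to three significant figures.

E ≈ 891 N/C

At angle θ the dipole field magnitude is E = (kp/r³)·√(1 + 3cos²θ).
kp/r³ = (8.99×10⁹)(4.67×10⁻⁹) / (0.450)³ = 460.7 N/C.
√(1 + 3cos²17°) = √(1 + 3·0.9145) = √3.7436 ≈ 1.9348.
E ≈ 460.7 × 1.935 = 891.4 N/C.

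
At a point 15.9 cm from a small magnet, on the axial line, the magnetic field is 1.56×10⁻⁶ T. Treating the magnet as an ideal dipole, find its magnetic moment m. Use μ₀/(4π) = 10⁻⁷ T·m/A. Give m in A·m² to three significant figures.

On axis B = (μ₀/4π)·2m/r³, so m = Br³·4π/(μ₀·2).
m = (1.56×10⁻⁶)·(0.159)³ / (2·10⁻⁷) = 0.03135 A·m².

m ≈ 0.0314 A·m²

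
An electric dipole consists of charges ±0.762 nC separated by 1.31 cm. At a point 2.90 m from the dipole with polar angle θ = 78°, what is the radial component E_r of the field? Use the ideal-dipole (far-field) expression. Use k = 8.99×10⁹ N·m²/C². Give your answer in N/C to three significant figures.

E_r ≈ 0.00153 N/C

Dipole moment p = qd = (7.62×10⁻¹⁰ C)(0.0131 m) = 9.982×10⁻¹² C·m.
For a dipole, E_r = (2kp cosθ)/r³.
kp/r³ = (8.99×10⁹)(9.982×10⁻¹²)/(2.90)³ = 0.003679 N/C.
E_r = 2·0.003679·cos78° = 0.001530 N/C.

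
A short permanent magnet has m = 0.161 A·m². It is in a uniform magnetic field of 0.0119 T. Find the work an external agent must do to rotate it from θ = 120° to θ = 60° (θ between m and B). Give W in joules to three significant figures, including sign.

W_ext = ΔU = −mB cosθ₂ + mB cosθ₁ = mB(cosθ₁ − cosθ₂).
W = (0.161)(0.0119)·(cos120° − cos60°) = (0.001916)·(-1.0000) = -0.001916 J.

W ≈ -0.00192 J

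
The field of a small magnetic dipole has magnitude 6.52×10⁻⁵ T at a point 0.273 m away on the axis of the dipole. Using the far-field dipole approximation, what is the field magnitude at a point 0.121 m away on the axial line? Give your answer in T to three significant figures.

Dipole fields scale as 1/r³ in the far field; the geometry is the same at both points.
B₂ = B₁ · (r₁/r₂)³ = 6.52×10⁻⁵ · (0.273/0.121)³.
(r₁/r₂)³ = (2.256)³ = 11.49.
B₂ ≈ 7.488×10⁻⁴ T.

B ≈ 7.49×10⁻⁴ T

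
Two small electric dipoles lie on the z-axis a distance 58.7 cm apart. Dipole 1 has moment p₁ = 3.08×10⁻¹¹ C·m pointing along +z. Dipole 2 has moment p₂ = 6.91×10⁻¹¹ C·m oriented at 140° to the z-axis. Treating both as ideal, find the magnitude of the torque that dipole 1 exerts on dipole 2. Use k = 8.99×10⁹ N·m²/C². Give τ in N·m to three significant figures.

The second dipole sits on the axis of the first, so the field there is axial: E₁ = 2kp₁/r³ along +z.
E₁ = 2(8.99×10⁹)(3.08×10⁻¹¹)/(0.587)³ = 2.738 N/C.
Torque on the second dipole: τ = p₂ E₁ sinθ.
τ = (6.91×10⁻¹¹)(2.738)·sin140° = 1.216×10⁻¹⁰ N·m.

τ ≈ 1.22×10⁻¹⁰ N·m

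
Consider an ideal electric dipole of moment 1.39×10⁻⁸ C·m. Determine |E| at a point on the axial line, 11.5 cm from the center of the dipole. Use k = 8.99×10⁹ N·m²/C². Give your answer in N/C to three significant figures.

On the dipole axis E = 2kp/r³.
E = 2·(8.99×10⁹)(1.39×10⁻⁸) / (0.115)³ = 1.643×10⁵ N/C.

E ≈ 1.64×10⁵ N/C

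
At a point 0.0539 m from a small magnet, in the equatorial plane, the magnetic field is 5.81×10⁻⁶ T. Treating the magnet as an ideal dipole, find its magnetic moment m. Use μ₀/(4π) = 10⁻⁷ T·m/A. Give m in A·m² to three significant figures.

In the equatorial plane B = (μ₀/4π)·m/r³, so m = Br³·4π/(μ₀).
m = (5.81×10⁻⁶)·(0.0539)³ / (10⁻⁷) = 0.009098 A·m².

m ≈ 0.00910 A·m²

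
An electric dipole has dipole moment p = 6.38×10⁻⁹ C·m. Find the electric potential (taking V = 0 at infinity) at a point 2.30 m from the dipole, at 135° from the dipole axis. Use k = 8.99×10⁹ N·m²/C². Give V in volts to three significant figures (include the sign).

The dipole potential is V = kp cosθ / r².
V = (8.99×10⁹)(6.38×10⁻⁹)·cos135° / (2.30)² = -7.667 V.

V ≈ -7.67 V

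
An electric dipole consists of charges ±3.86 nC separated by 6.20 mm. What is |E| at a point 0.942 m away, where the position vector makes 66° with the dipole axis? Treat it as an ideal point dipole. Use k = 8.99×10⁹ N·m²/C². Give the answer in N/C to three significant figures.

E ≈ 0.315 N/C

Dipole moment p = qd = (3.86×10⁻⁹ C)(0.00620 m) = 2.393×10⁻¹¹ C·m.
At angle θ the dipole field magnitude is E = (kp/r³)·√(1 + 3cos²θ).
kp/r³ = (8.99×10⁹)(2.393×10⁻¹¹) / (0.942)³ = 0.2574 N/C.
√(1 + 3cos²66°) = √(1 + 3·0.1654) = √1.4963 ≈ 1.2232.
E ≈ 0.2574 × 1.223 = 0.3148 N/C.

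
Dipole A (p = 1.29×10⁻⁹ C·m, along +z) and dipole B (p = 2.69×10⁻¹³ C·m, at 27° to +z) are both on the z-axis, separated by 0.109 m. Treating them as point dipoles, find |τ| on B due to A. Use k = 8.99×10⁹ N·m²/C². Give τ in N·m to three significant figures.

τ ≈ 2.19×10⁻⁹ N·m

The second dipole sits on the axis of the first, so the field there is axial: E₁ = 2kp₁/r³ along +z.
E₁ = 2(8.99×10⁹)(1.29×10⁻⁹)/(0.109)³ = 1.791×10⁴ N/C.
Torque on the second dipole: τ = p₂ E₁ sinθ.
τ = (2.69×10⁻¹³)(1.791×10⁴)·sin27° = 2.187×10⁻⁹ N·m.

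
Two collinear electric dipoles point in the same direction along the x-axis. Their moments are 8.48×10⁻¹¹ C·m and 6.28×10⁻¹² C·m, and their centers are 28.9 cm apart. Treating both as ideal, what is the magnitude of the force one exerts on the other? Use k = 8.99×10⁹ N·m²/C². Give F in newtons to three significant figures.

On-axis field of dipole 1 at distance r: E = 2kp₁/r³. Force on dipole 2 is F = p₂·dE/dr (gradient along axis).
dE/dr = −6kp₁/r⁴, so |F| = 6kp₁p₂/r⁴ (attractive for aligned moments).
F = 6(8.99×10⁹)(8.48×10⁻¹¹)(6.28×10⁻¹²)/(0.289)⁴ = 4.118×10⁻⁹ N.

F ≈ 4.12×10⁻⁹ N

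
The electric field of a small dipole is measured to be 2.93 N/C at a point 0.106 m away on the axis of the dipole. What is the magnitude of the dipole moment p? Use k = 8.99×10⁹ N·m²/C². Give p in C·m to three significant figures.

p ≈ 1.94×10⁻¹³ C·m

On axis E = 2kp/r³, so p = Er³/(2k).
p = (2.93)·(0.106)³ / (2·8.99×10⁹) = 1.941×10⁻¹³ C·m.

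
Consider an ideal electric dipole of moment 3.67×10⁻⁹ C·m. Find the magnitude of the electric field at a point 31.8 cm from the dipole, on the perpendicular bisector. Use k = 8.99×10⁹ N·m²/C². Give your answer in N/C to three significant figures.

In the equatorial plane E = kp/r³.
E = (8.99×10⁹)(3.67×10⁻⁹) / (0.318)³ = 1026 N/C.

E ≈ 1030 N/C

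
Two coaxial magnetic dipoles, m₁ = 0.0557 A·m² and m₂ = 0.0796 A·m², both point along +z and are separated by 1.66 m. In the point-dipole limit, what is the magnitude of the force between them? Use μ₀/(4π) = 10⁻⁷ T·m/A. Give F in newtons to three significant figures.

On-axis B of dipole 1: B = (μ₀/4π)·2m₁/r³. Force on dipole 2: F = m₂·dB/dr.
dB/dr = −(μ₀/4π)·6m₁/r⁴, so |F| = (μ₀/4π)·6m₁m₂/r⁴.
F = 6(10⁻⁷)(0.0557)(0.0796)/(1.66)⁴ = 3.503×10⁻¹⁰ N.

F ≈ 3.50×10⁻¹⁰ N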